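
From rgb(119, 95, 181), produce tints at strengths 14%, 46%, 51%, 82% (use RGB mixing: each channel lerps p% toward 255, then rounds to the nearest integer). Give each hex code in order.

14%: (119 + 19.04 = 138.04→138, 95 + 22.4 = 117.4→117, 181 + 10.36 = 191.36→191) → #8a75bf
46%: (119 + 62.56 = 181.56→182, 95 + 73.6 = 168.6→169, 181 + 34.04 = 215.04→215) → #b6a9d7
51%: (119 + 69.36 = 188.36→188, 95 + 81.6 = 176.6→177, 181 + 37.74 = 218.74→219) → #bcb1db
82%: (119 + 111.52 = 230.52→231, 95 + 131.2 = 226.2→226, 181 + 60.68 = 241.68→242) → #e7e2f2

#8a75bf, #b6a9d7, #bcb1db, #e7e2f2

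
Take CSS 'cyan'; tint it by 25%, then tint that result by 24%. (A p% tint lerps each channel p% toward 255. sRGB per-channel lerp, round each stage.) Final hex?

#6EFFFF

CSS cyan is rgb(0, 255, 255).
Lerp each channel 25% toward 255:
  R: 0 + 63.75 = 63.75 → 64
  G: 255 + 0.25×(255−255) = 255 + 0 = 255 → 255
  B: 255 + 0.25×(255−255) = 255 + 0 = 255 → 255
After the tint: rgb(64, 255, 255) = #40FFFF.
Per channel, c → c + 0.24(255 − c):
  R: 64 + 0.24×(255−64) = 64 + 45.84 = 109.84 → 110
  G: 255 + 0.24×(255−255) = 255 + 0 = 255 → 255
  B: 255 + 0.24×(255−255) = 255 + 0 = 255 → 255
rgb(110, 255, 255) = #6EFFFF.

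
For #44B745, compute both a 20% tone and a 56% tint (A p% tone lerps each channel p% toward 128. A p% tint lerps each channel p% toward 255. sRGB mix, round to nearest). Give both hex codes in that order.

#44B745 is rgb(68, 183, 69).
20% tone:
  R: 68 + 0.2×(128−68) = 68 + 12 = 80 → 80
  G: 183 − 11 = 172 → 172
  B: 69 + 0.2×(128−69) = 69 + 11.8 = 80.8 → 81
  → #50AC51
56% tint:
  R: 68 + 104.72 = 172.72 → 173
  G: 183 + 40.32 = 223.32 → 223
  B: 69 + 0.56×(255−69) = 69 + 104.16 = 173.16 → 173
  → #ADDFAD

#50AC51, #ADDFAD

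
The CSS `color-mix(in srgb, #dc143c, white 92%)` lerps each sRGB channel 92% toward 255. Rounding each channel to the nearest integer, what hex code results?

#fcecef

#dc143c is rgb(220, 20, 60).
Lerp each channel 92% toward 255:
  R: 220 + 0.92×(255−220) = 220 + 32.2 = 252.2 → 252
  G: 20 + 0.92×(255−20) = 20 + 216.2 = 236.2 → 236
  B: 60 + 179.4 = 239.4 → 239
rgb(252, 236, 239) = #fcecef.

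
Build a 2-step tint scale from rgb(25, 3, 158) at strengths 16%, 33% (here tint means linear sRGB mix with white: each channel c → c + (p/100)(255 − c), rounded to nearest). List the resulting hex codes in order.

16%: (25 + 36.8 = 61.8→62, 3 + 40.32 = 43.32→43, 158 + 15.52 = 173.52→174) → #3e2bae
33%: (25 + 75.9 = 100.9→101, 3 + 83.16 = 86.16→86, 158 + 32.01 = 190.01→190) → #6556be

#3e2bae, #6556be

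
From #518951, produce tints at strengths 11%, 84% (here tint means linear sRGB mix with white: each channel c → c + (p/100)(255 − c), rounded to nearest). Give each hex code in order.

#649664, #e3ece3

#518951 is rgb(81, 137, 81).
11%: (81 + 19.14 = 100.14→100, 137 + 12.98 = 149.98→150, 81 + 19.14 = 100.14→100) → #649664
84%: (81 + 146.16 = 227.16→227, 137 + 99.12 = 236.12→236, 81 + 146.16 = 227.16→227) → #e3ece3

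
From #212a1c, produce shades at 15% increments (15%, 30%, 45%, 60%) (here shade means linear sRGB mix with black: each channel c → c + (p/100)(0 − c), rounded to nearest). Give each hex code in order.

#212a1c is rgb(33, 42, 28).
15%: (33 − 4.95 = 28.05→28, 42 − 6.3 = 35.7→36, 28 − 4.2 = 23.8→24) → #1c2418
30%: (33 − 9.9 = 23.1→23, 42 − 12.6 = 29.4→29, 28 − 8.4 = 19.6→20) → #171d14
45%: (33 − 14.85 = 18.15→18, 42 − 18.9 = 23.1→23, 28 − 12.6 = 15.4→15) → #12170f
60%: (33 − 19.8 = 13.2→13, 42 − 25.2 = 16.8→17, 28 − 16.8 = 11.2→11) → #0d110b

#1c2418, #171d14, #12170f, #0d110b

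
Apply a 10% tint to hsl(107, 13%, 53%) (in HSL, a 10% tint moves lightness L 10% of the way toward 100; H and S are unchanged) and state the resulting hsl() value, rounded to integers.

L moves 10% from 53 toward 100: 53 + 4.7 = 57.7 → 58.
H and S are unchanged.

hsl(107, 13%, 58%)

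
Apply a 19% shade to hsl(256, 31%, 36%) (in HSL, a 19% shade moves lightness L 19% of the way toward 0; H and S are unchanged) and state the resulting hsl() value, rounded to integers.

hsl(256, 31%, 29%)

L moves 19% from 36 toward 0: 36 − 6.84 = 29.16 → 29.
H and S are unchanged.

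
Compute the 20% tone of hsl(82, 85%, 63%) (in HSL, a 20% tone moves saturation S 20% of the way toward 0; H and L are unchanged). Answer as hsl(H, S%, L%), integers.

S moves 20% from 85 toward 0: 85 − 17 = 68 → 68.
H and L are unchanged.

hsl(82, 68%, 63%)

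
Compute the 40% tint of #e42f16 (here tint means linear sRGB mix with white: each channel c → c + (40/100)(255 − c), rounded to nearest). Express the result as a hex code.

#ef8273

#e42f16 is rgb(228, 47, 22).
Per channel, c → c + 0.4(255 − c):
  R: 228 + 10.8 = 238.8 → 239
  G: 47 + 0.4×(255−47) = 47 + 83.2 = 130.2 → 130
  B: 22 + 0.4×(255−22) = 22 + 93.2 = 115.2 → 115
rgb(239, 130, 115) = #ef8273.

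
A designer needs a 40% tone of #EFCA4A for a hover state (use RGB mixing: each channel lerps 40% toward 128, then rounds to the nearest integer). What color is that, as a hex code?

#C3AC60

#EFCA4A is rgb(239, 202, 74).
Per channel, c → c + 0.4(128 − c):
  R: 239 + 0.4×(128−239) = 239 − 44.4 = 194.6 → 195
  G: 202 − 29.6 = 172.4 → 172
  B: 74 + 21.6 = 95.6 → 96
rgb(195, 172, 96) = #C3AC60.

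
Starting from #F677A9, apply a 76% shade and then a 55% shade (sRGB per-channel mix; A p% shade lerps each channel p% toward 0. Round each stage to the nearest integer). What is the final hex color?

#1B0D12

#F677A9 is rgb(246, 119, 169).
Per channel, c → c + 0.76(0 − c):
  R: 246 + 0.76×(0−246) = 246 − 186.96 = 59.04 → 59
  G: 119 + 0.76×(0−119) = 119 − 90.44 = 28.56 → 29
  B: 169 + 0.76×(0−169) = 169 − 128.44 = 40.56 → 41
After the shade: rgb(59, 29, 41) = #3B1D29.
Per channel, c → c + 0.55(0 − c):
  R: 59 + 0.55×(0−59) = 59 − 32.45 = 26.55 → 27
  G: 29 + 0.55×(0−29) = 29 − 15.95 = 13.05 → 13
  B: 41 − 22.55 = 18.45 → 18
rgb(27, 13, 18) = #1B0D12.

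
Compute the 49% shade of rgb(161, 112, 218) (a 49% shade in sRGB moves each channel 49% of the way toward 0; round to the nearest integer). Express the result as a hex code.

Per channel, c → c + 0.49(0 − c):
  R: 161 + 0.49×(0−161) = 161 − 78.89 = 82.11 → 82
  G: 112 + 0.49×(0−112) = 112 − 54.88 = 57.12 → 57
  B: 218 + 0.49×(0−218) = 218 − 106.82 = 111.18 → 111
rgb(82, 57, 111) = #52396f.

#52396f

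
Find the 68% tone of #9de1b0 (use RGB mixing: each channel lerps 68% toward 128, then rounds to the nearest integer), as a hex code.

#9de1b0 is rgb(157, 225, 176).
Lerp each channel 68% toward 128:
  R: 157 − 19.72 = 137.28 → 137
  G: 225 + 0.68×(128−225) = 225 − 65.96 = 159.04 → 159
  B: 176 − 32.64 = 143.36 → 143
rgb(137, 159, 143) = #899f8f.

#899f8f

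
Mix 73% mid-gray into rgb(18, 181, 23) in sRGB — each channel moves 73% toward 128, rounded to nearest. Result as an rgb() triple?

rgb(98, 142, 100)

A 73% tone moves each channel 73% toward 128:
  R: 18 + 80.3 = 98.3 → 98
  G: 181 − 38.69 = 142.31 → 142
  B: 23 + 76.65 = 99.65 → 100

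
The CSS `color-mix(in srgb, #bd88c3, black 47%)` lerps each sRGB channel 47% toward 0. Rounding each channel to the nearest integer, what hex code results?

#644867

#bd88c3 is rgb(189, 136, 195).
Lerp each channel 47% toward 0:
  R: 189 + 0.47×(0−189) = 189 − 88.83 = 100.17 → 100
  G: 136 + 0.47×(0−136) = 136 − 63.92 = 72.08 → 72
  B: 195 − 91.65 = 103.35 → 103
rgb(100, 72, 103) = #644867.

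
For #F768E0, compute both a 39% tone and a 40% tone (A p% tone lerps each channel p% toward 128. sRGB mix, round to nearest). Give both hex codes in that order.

#F768E0 is rgb(247, 104, 224).
39% tone:
  R: 247 + 0.39×(128−247) = 247 − 46.41 = 200.59 → 201
  G: 104 + 9.36 = 113.36 → 113
  B: 224 − 37.44 = 186.56 → 187
  → #C971BB
40% tone:
  R: 247 − 47.6 = 199.4 → 199
  G: 104 + 9.6 = 113.6 → 114
  B: 224 + 0.4×(128−224) = 224 − 38.4 = 185.6 → 186
  → #C772BA

#C971BB, #C772BA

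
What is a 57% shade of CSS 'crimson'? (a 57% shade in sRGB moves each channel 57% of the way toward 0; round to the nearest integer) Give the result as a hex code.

CSS crimson is rgb(220, 20, 60).
A 57% shade moves each channel 57% toward 0:
  R: 220 − 125.4 = 94.6 → 95
  G: 20 + 0.57×(0−20) = 20 − 11.4 = 8.6 → 9
  B: 60 + 0.57×(0−60) = 60 − 34.2 = 25.8 → 26
rgb(95, 9, 26) = #5f091a.

#5f091a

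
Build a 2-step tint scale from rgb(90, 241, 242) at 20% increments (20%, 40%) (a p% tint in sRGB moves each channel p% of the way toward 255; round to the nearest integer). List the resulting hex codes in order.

#7BF4F5, #9CF7F7

20%: (90 + 33 = 123→123, 241 + 2.8 = 243.8→244, 242 + 2.6 = 244.6→245) → #7BF4F5
40%: (90 + 66 = 156→156, 241 + 5.6 = 246.6→247, 242 + 5.2 = 247.2→247) → #9CF7F7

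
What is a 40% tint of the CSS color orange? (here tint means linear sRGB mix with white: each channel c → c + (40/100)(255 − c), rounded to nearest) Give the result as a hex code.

CSS orange is rgb(255, 165, 0).
A 40% tint moves each channel 40% toward 255:
  R: 255 + 0.4×(255−255) = 255 + 0 = 255 → 255
  G: 165 + 0.4×(255−165) = 165 + 36 = 201 → 201
  B: 0 + 102 = 102 → 102
rgb(255, 201, 102) = #FFC966.

#FFC966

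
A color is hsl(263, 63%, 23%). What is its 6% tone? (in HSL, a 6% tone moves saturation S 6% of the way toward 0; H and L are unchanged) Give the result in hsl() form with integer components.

S moves 6% from 63 toward 0: 63 − 3.78 = 59.22 → 59.
H and L are unchanged.

hsl(263, 59%, 23%)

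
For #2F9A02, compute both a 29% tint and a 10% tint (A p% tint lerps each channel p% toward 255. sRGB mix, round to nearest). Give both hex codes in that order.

#2F9A02 is rgb(47, 154, 2).
29% tint:
  R: 47 + 0.29×(255−47) = 47 + 60.32 = 107.32 → 107
  G: 154 + 29.29 = 183.29 → 183
  B: 2 + 0.29×(255−2) = 2 + 73.37 = 75.37 → 75
  → #6BB74B
10% tint:
  R: 47 + 0.1×(255−47) = 47 + 20.8 = 67.8 → 68
  G: 154 + 10.1 = 164.1 → 164
  B: 2 + 0.1×(255−2) = 2 + 25.3 = 27.3 → 27
  → #44A41B

#6BB74B, #44A41B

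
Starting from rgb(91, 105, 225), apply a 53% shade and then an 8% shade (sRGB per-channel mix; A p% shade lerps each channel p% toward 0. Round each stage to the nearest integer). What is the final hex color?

Per channel, c → c + 0.53(0 − c):
  R: 91 − 48.23 = 42.77 → 43
  G: 105 + 0.53×(0−105) = 105 − 55.65 = 49.35 → 49
  B: 225 + 0.53×(0−225) = 225 − 119.25 = 105.75 → 106
After the shade: rgb(43, 49, 106) = #2b316a.
Per channel, c → c + 0.08(0 − c):
  R: 43 + 0.08×(0−43) = 43 − 3.44 = 39.56 → 40
  G: 49 + 0.08×(0−49) = 49 − 3.92 = 45.08 → 45
  B: 106 − 8.48 = 97.52 → 98
rgb(40, 45, 98) = #282d62.

#282d62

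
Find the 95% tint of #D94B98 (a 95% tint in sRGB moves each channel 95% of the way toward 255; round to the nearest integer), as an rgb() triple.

rgb(253, 246, 250)

#D94B98 is rgb(217, 75, 152).
Lerp each channel 95% toward 255:
  R: 217 + 0.95×(255−217) = 217 + 36.1 = 253.1 → 253
  G: 75 + 0.95×(255−75) = 75 + 171 = 246 → 246
  B: 152 + 0.95×(255−152) = 152 + 97.85 = 249.85 → 250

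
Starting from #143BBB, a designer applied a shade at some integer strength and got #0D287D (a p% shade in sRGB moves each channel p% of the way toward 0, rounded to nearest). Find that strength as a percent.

#143BBB is rgb(20, 59, 187); #0D287D is rgb(13, 40, 125).
On the B channel (widest range): 125 ≈ 187 + (p/100)(0 − 187), so p ≈ 100×(125 − 187)/(0 − 187) = -6200/-187 = 33.16.
p = 33 reproduces all three channels after rounding.

33%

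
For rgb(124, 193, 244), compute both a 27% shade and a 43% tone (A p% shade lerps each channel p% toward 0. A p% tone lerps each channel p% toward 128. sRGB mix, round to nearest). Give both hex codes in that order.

27% shade:
  R: 124 + 0.27×(0−124) = 124 − 33.48 = 90.52 → 91
  G: 193 − 52.11 = 140.89 → 141
  B: 244 − 65.88 = 178.12 → 178
  → #5b8db2
43% tone:
  R: 124 + 0.43×(128−124) = 124 + 1.72 = 125.72 → 126
  G: 193 − 27.95 = 165.05 → 165
  B: 244 + 0.43×(128−244) = 244 − 49.88 = 194.12 → 194
  → #7ea5c2

#5b8db2, #7ea5c2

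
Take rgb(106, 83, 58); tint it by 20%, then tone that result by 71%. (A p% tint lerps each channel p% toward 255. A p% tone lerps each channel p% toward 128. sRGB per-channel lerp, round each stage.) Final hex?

Per channel, c → c + 0.2(255 − c):
  R: 106 + 29.8 = 135.8 → 136
  G: 83 + 34.4 = 117.4 → 117
  B: 58 + 39.4 = 97.4 → 97
After the tint: rgb(136, 117, 97) = #887561.
A 71% tone moves each channel 71% toward 128:
  R: 136 − 5.68 = 130.32 → 130
  G: 117 + 7.81 = 124.81 → 125
  B: 97 + 22.01 = 119.01 → 119
rgb(130, 125, 119) = #827D77.

#827D77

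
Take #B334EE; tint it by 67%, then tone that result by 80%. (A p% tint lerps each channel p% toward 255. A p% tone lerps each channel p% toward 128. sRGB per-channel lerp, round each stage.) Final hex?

#948C98

#B334EE is rgb(179, 52, 238).
Per channel, c → c + 0.67(255 − c):
  R: 179 + 50.92 = 229.92 → 230
  G: 52 + 0.67×(255−52) = 52 + 136.01 = 188.01 → 188
  B: 238 + 0.67×(255−238) = 238 + 11.39 = 249.39 → 249
After the tint: rgb(230, 188, 249) = #E6BCF9.
Lerp each channel 80% toward 128:
  R: 230 + 0.8×(128−230) = 230 − 81.6 = 148.4 → 148
  G: 188 − 48 = 140 → 140
  B: 249 − 96.8 = 152.2 → 152
rgb(148, 140, 152) = #948C98.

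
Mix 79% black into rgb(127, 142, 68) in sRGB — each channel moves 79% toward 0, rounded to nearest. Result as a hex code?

Per channel, c → c + 0.79(0 − c):
  R: 127 + 0.79×(0−127) = 127 − 100.33 = 26.67 → 27
  G: 142 + 0.79×(0−142) = 142 − 112.18 = 29.82 → 30
  B: 68 − 53.72 = 14.28 → 14
rgb(27, 30, 14) = #1b1e0e.

#1b1e0e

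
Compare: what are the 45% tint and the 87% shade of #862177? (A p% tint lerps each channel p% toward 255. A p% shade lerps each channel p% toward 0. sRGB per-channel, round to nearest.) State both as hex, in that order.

#BC85B4, #11040F

#862177 is rgb(134, 33, 119).
45% tint:
  R: 134 + 0.45×(255−134) = 134 + 54.45 = 188.45 → 188
  G: 33 + 0.45×(255−33) = 33 + 99.9 = 132.9 → 133
  B: 119 + 0.45×(255−119) = 119 + 61.2 = 180.2 → 180
  → #BC85B4
87% shade:
  R: 134 + 0.87×(0−134) = 134 − 116.58 = 17.42 → 17
  G: 33 + 0.87×(0−33) = 33 − 28.71 = 4.29 → 4
  B: 119 + 0.87×(0−119) = 119 − 103.53 = 15.47 → 15
  → #11040F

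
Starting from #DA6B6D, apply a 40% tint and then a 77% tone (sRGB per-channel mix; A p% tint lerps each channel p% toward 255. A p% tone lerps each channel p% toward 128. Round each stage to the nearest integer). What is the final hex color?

#988989

#DA6B6D is rgb(218, 107, 109).
A 40% tint moves each channel 40% toward 255:
  R: 218 + 14.8 = 232.8 → 233
  G: 107 + 0.4×(255−107) = 107 + 59.2 = 166.2 → 166
  B: 109 + 0.4×(255−109) = 109 + 58.4 = 167.4 → 167
After the tint: rgb(233, 166, 167) = #E9A6A7.
Per channel, c → c + 0.77(128 − c):
  R: 233 + 0.77×(128−233) = 233 − 80.85 = 152.15 → 152
  G: 166 + 0.77×(128−166) = 166 − 29.26 = 136.74 → 137
  B: 167 + 0.77×(128−167) = 167 − 30.03 = 136.97 → 137
rgb(152, 137, 137) = #988989.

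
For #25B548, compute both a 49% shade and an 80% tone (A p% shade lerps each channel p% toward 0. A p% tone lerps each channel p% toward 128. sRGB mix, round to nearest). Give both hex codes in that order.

#25B548 is rgb(37, 181, 72).
49% shade:
  R: 37 − 18.13 = 18.87 → 19
  G: 181 + 0.49×(0−181) = 181 − 88.69 = 92.31 → 92
  B: 72 + 0.49×(0−72) = 72 − 35.28 = 36.72 → 37
  → #135C25
80% tone:
  R: 37 + 0.8×(128−37) = 37 + 72.8 = 109.8 → 110
  G: 181 + 0.8×(128−181) = 181 − 42.4 = 138.6 → 139
  B: 72 + 0.8×(128−72) = 72 + 44.8 = 116.8 → 117
  → #6E8B75

#135C25, #6E8B75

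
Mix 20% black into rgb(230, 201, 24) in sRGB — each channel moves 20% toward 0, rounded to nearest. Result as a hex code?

A 20% shade moves each channel 20% toward 0:
  R: 230 − 46 = 184 → 184
  G: 201 − 40.2 = 160.8 → 161
  B: 24 + 0.2×(0−24) = 24 − 4.8 = 19.2 → 19
rgb(184, 161, 19) = #B8A113.

#B8A113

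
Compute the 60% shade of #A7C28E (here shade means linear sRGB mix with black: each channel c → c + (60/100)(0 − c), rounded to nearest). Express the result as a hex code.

#A7C28E is rgb(167, 194, 142).
Per channel, c → c + 0.6(0 − c):
  R: 167 + 0.6×(0−167) = 167 − 100.2 = 66.8 → 67
  G: 194 − 116.4 = 77.6 → 78
  B: 142 − 85.2 = 56.8 → 57
rgb(67, 78, 57) = #434E39.

#434E39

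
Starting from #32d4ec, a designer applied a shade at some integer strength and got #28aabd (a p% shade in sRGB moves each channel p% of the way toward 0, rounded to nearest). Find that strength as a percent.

20%

#32d4ec is rgb(50, 212, 236); #28aabd is rgb(40, 170, 189).
On the B channel (widest range): 189 ≈ 236 + (p/100)(0 − 236), so p ≈ 100×(189 − 236)/(0 − 236) = -4700/-236 = 19.92.
p = 20 reproduces all three channels after rounding.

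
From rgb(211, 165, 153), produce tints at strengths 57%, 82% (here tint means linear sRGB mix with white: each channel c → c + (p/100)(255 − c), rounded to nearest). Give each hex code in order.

#ECD8D3, #F7EFED

57%: (211 + 25.08 = 236.08→236, 165 + 51.3 = 216.3→216, 153 + 58.14 = 211.14→211) → #ECD8D3
82%: (211 + 36.08 = 247.08→247, 165 + 73.8 = 238.8→239, 153 + 83.64 = 236.64→237) → #F7EFED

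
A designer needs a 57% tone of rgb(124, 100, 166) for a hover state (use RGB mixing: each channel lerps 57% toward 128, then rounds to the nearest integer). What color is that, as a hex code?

#7E7490

Per channel, c → c + 0.57(128 − c):
  R: 124 + 2.28 = 126.28 → 126
  G: 100 + 0.57×(128−100) = 100 + 15.96 = 115.96 → 116
  B: 166 + 0.57×(128−166) = 166 − 21.66 = 144.34 → 144
rgb(126, 116, 144) = #7E7490.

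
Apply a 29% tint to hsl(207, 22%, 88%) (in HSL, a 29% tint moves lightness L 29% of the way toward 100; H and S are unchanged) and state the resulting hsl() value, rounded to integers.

hsl(207, 22%, 91%)

L moves 29% from 88 toward 100: 88 + 3.48 = 91.48 → 91.
H and S are unchanged.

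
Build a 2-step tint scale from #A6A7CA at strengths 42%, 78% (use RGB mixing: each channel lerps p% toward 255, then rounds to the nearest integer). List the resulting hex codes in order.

#CBCCE0, #EBECF3

#A6A7CA is rgb(166, 167, 202).
42%: (166 + 37.38 = 203.38→203, 167 + 36.96 = 203.96→204, 202 + 22.26 = 224.26→224) → #CBCCE0
78%: (166 + 69.42 = 235.42→235, 167 + 68.64 = 235.64→236, 202 + 41.34 = 243.34→243) → #EBECF3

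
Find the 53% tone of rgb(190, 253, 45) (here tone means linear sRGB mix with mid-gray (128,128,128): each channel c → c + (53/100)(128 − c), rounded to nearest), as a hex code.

#9DBB59

A 53% tone moves each channel 53% toward 128:
  R: 190 + 0.53×(128−190) = 190 − 32.86 = 157.14 → 157
  G: 253 + 0.53×(128−253) = 253 − 66.25 = 186.75 → 187
  B: 45 + 0.53×(128−45) = 45 + 43.99 = 88.99 → 89
rgb(157, 187, 89) = #9DBB59.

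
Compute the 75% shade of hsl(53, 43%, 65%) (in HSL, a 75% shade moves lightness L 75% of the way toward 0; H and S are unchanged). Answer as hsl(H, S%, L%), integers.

hsl(53, 43%, 16%)

L moves 75% from 65 toward 0: 65 − 48.75 = 16.25 → 16.
H and S are unchanged.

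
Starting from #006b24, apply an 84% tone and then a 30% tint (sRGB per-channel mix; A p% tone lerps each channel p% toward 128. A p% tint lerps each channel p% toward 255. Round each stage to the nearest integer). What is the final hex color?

#006b24 is rgb(0, 107, 36).
An 84% tone moves each channel 84% toward 128:
  R: 0 + 107.52 = 107.52 → 108
  G: 107 + 0.84×(128−107) = 107 + 17.64 = 124.64 → 125
  B: 36 + 77.28 = 113.28 → 113
After the tone: rgb(108, 125, 113) = #6c7d71.
Lerp each channel 30% toward 255:
  R: 108 + 44.1 = 152.1 → 152
  G: 125 + 39 = 164 → 164
  B: 113 + 42.6 = 155.6 → 156
rgb(152, 164, 156) = #98a49c.

#98a49c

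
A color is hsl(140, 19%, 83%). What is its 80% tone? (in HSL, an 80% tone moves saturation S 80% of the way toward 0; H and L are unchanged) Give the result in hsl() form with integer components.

S moves 80% from 19 toward 0: 19 − 15.2 = 3.8 → 4.
H and L are unchanged.

hsl(140, 4%, 83%)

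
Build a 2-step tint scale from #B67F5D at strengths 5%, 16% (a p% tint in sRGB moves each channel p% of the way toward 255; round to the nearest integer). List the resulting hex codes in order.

#BA8565, #C29377

#B67F5D is rgb(182, 127, 93).
5%: (182 + 3.65 = 185.65→186, 127 + 6.4 = 133.4→133, 93 + 8.1 = 101.1→101) → #BA8565
16%: (182 + 11.68 = 193.68→194, 127 + 20.48 = 147.48→147, 93 + 25.92 = 118.92→119) → #C29377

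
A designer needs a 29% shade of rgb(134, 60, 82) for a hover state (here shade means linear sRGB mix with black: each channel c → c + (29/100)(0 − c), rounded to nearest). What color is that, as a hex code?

Lerp each channel 29% toward 0:
  R: 134 − 38.86 = 95.14 → 95
  G: 60 − 17.4 = 42.6 → 43
  B: 82 − 23.78 = 58.22 → 58
rgb(95, 43, 58) = #5f2b3a.

#5f2b3a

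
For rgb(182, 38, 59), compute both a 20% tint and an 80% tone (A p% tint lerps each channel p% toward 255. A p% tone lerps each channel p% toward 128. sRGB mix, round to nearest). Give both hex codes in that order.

20% tint:
  R: 182 + 0.2×(255−182) = 182 + 14.6 = 196.6 → 197
  G: 38 + 43.4 = 81.4 → 81
  B: 59 + 39.2 = 98.2 → 98
  → #C55162
80% tone:
  R: 182 + 0.8×(128−182) = 182 − 43.2 = 138.8 → 139
  G: 38 + 0.8×(128−38) = 38 + 72 = 110 → 110
  B: 59 + 0.8×(128−59) = 59 + 55.2 = 114.2 → 114
  → #8B6E72

#C55162, #8B6E72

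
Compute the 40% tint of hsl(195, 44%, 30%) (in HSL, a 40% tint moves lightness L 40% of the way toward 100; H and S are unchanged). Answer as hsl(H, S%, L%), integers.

L moves 40% from 30 toward 100: 30 + 28 = 58 → 58.
H and S are unchanged.

hsl(195, 44%, 58%)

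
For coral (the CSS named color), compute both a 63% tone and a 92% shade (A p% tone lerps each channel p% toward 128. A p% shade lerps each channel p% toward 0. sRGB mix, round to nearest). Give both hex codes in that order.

CSS coral is rgb(255, 127, 80).
63% tone:
  R: 255 + 0.63×(128−255) = 255 − 80.01 = 174.99 → 175
  G: 127 + 0.63×(128−127) = 127 + 0.63 = 127.63 → 128
  B: 80 + 0.63×(128−80) = 80 + 30.24 = 110.24 → 110
  → #AF806E
92% shade:
  R: 255 − 234.6 = 20.4 → 20
  G: 127 − 116.84 = 10.16 → 10
  B: 80 − 73.6 = 6.4 → 6
  → #140A06

#AF806E, #140A06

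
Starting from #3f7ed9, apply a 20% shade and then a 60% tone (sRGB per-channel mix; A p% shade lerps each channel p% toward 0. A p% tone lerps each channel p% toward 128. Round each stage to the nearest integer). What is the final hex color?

#617592

#3f7ed9 is rgb(63, 126, 217).
Per channel, c → c + 0.2(0 − c):
  R: 63 + 0.2×(0−63) = 63 − 12.6 = 50.4 → 50
  G: 126 − 25.2 = 100.8 → 101
  B: 217 + 0.2×(0−217) = 217 − 43.4 = 173.6 → 174
After the shade: rgb(50, 101, 174) = #3265ae.
Lerp each channel 60% toward 128:
  R: 50 + 0.6×(128−50) = 50 + 46.8 = 96.8 → 97
  G: 101 + 0.6×(128−101) = 101 + 16.2 = 117.2 → 117
  B: 174 + 0.6×(128−174) = 174 − 27.6 = 146.4 → 146
rgb(97, 117, 146) = #617592.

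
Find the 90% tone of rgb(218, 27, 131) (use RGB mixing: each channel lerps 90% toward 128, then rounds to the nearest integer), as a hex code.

A 90% tone moves each channel 90% toward 128:
  R: 218 + 0.9×(128−218) = 218 − 81 = 137 → 137
  G: 27 + 90.9 = 117.9 → 118
  B: 131 − 2.7 = 128.3 → 128
rgb(137, 118, 128) = #897680.

#897680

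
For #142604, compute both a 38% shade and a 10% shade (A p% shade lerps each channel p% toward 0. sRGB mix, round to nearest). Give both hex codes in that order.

#142604 is rgb(20, 38, 4).
38% shade:
  R: 20 − 7.6 = 12.4 → 12
  G: 38 − 14.44 = 23.56 → 24
  B: 4 − 1.52 = 2.48 → 2
  → #0C1802
10% shade:
  R: 20 − 2 = 18 → 18
  G: 38 − 3.8 = 34.2 → 34
  B: 4 + 0.1×(0−4) = 4 − 0.4 = 3.6 → 4
  → #122204

#0C1802, #122204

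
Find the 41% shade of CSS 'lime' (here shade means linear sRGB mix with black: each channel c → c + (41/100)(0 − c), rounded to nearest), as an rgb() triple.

rgb(0, 150, 0)

CSS lime is rgb(0, 255, 0).
A 41% shade moves each channel 41% toward 0:
  R: 0 + 0 = 0 → 0
  G: 255 + 0.41×(0−255) = 255 − 104.55 = 150.45 → 150
  B: 0 + 0.41×(0−0) = 0 + 0 = 0 → 0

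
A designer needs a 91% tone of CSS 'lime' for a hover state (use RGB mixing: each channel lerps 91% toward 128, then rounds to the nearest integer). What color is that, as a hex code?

CSS lime is rgb(0, 255, 0).
Per channel, c → c + 0.91(128 − c):
  R: 0 + 0.91×(128−0) = 0 + 116.48 = 116.48 → 116
  G: 255 + 0.91×(128−255) = 255 − 115.57 = 139.43 → 139
  B: 0 + 116.48 = 116.48 → 116
rgb(116, 139, 116) = #748B74.

#748B74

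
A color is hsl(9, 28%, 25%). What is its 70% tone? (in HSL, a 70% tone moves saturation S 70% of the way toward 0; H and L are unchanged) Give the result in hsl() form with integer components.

hsl(9, 8%, 25%)

S moves 70% from 28 toward 0: 28 − 19.6 = 8.4 → 8.
H and L are unchanged.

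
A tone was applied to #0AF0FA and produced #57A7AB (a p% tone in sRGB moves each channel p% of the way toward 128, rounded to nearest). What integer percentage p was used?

#0AF0FA is rgb(10, 240, 250); #57A7AB is rgb(87, 167, 171).
On the B channel (widest range): 171 ≈ 250 + (p/100)(128 − 250), so p ≈ 100×(171 − 250)/(128 − 250) = -7900/-122 = 64.75.
p = 65 reproduces all three channels after rounding.

65%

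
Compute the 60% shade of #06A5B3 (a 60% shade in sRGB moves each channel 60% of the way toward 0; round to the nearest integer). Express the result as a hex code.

#024248

#06A5B3 is rgb(6, 165, 179).
Per channel, c → c + 0.6(0 − c):
  R: 6 + 0.6×(0−6) = 6 − 3.6 = 2.4 → 2
  G: 165 + 0.6×(0−165) = 165 − 99 = 66 → 66
  B: 179 + 0.6×(0−179) = 179 − 107.4 = 71.6 → 72
rgb(2, 66, 72) = #024248.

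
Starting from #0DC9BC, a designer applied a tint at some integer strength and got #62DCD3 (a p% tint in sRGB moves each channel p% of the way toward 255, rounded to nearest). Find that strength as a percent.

#0DC9BC is rgb(13, 201, 188); #62DCD3 is rgb(98, 220, 211).
On the R channel (widest range): 98 ≈ 13 + (p/100)(255 − 13), so p ≈ 100×(98 − 13)/(255 − 13) = 8500/242 = 35.12.
p = 35 reproduces all three channels after rounding.

35%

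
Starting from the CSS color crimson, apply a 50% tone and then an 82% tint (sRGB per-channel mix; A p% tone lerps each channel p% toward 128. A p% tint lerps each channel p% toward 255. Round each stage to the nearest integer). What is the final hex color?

CSS crimson is rgb(220, 20, 60).
Per channel, c → c + 0.5(128 − c):
  R: 220 − 46 = 174 → 174
  G: 20 + 54 = 74 → 74
  B: 60 + 34 = 94 → 94
After the tone: rgb(174, 74, 94) = #ae4a5e.
An 82% tint moves each channel 82% toward 255:
  R: 174 + 66.42 = 240.42 → 240
  G: 74 + 0.82×(255−74) = 74 + 148.42 = 222.42 → 222
  B: 94 + 0.82×(255−94) = 94 + 132.02 = 226.02 → 226
rgb(240, 222, 226) = #f0dee2.

#f0dee2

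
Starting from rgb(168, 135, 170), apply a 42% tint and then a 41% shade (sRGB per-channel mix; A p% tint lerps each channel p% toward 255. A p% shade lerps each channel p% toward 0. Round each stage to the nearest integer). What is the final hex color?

Lerp each channel 42% toward 255:
  R: 168 + 0.42×(255−168) = 168 + 36.54 = 204.54 → 205
  G: 135 + 0.42×(255−135) = 135 + 50.4 = 185.4 → 185
  B: 170 + 0.42×(255−170) = 170 + 35.7 = 205.7 → 206
After the tint: rgb(205, 185, 206) = #cdb9ce.
A 41% shade moves each channel 41% toward 0:
  R: 205 + 0.41×(0−205) = 205 − 84.05 = 120.95 → 121
  G: 185 + 0.41×(0−185) = 185 − 75.85 = 109.15 → 109
  B: 206 − 84.46 = 121.54 → 122
rgb(121, 109, 122) = #796d7a.

#796d7a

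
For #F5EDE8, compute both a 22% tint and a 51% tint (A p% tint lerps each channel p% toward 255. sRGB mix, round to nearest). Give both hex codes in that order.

#F7F1ED, #FAF6F4

#F5EDE8 is rgb(245, 237, 232).
22% tint:
  R: 245 + 2.2 = 247.2 → 247
  G: 237 + 0.22×(255−237) = 237 + 3.96 = 240.96 → 241
  B: 232 + 5.06 = 237.06 → 237
  → #F7F1ED
51% tint:
  R: 245 + 0.51×(255−245) = 245 + 5.1 = 250.1 → 250
  G: 237 + 0.51×(255−237) = 237 + 9.18 = 246.18 → 246
  B: 232 + 0.51×(255−232) = 232 + 11.73 = 243.73 → 244
  → #FAF6F4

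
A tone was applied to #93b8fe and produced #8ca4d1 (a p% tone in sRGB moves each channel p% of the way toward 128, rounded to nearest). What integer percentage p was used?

#93b8fe is rgb(147, 184, 254); #8ca4d1 is rgb(140, 164, 209).
On the B channel (widest range): 209 ≈ 254 + (p/100)(128 − 254), so p ≈ 100×(209 − 254)/(128 − 254) = -4500/-126 = 35.71.
p = 36 reproduces all three channels after rounding.

36%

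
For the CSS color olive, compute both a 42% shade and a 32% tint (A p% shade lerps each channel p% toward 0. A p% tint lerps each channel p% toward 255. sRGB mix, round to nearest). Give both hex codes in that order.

#4a4a00, #a9a952

CSS olive is rgb(128, 128, 0).
42% shade:
  R: 128 − 53.76 = 74.24 → 74
  G: 128 + 0.42×(0−128) = 128 − 53.76 = 74.24 → 74
  B: 0 + 0.42×(0−0) = 0 + 0 = 0 → 0
  → #4a4a00
32% tint:
  R: 128 + 0.32×(255−128) = 128 + 40.64 = 168.64 → 169
  G: 128 + 40.64 = 168.64 → 169
  B: 0 + 81.6 = 81.6 → 82
  → #a9a952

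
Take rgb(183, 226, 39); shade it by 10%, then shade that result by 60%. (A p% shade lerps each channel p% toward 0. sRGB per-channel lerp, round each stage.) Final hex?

#42510e

Lerp each channel 10% toward 0:
  R: 183 − 18.3 = 164.7 → 165
  G: 226 − 22.6 = 203.4 → 203
  B: 39 + 0.1×(0−39) = 39 − 3.9 = 35.1 → 35
After the shade: rgb(165, 203, 35) = #a5cb23.
Lerp each channel 60% toward 0:
  R: 165 + 0.6×(0−165) = 165 − 99 = 66 → 66
  G: 203 + 0.6×(0−203) = 203 − 121.8 = 81.2 → 81
  B: 35 − 21 = 14 → 14
rgb(66, 81, 14) = #42510e.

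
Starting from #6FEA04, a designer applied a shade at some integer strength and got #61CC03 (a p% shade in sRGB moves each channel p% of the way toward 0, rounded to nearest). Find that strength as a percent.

#6FEA04 is rgb(111, 234, 4); #61CC03 is rgb(97, 204, 3).
On the G channel (widest range): 204 ≈ 234 + (p/100)(0 − 234), so p ≈ 100×(204 − 234)/(0 − 234) = -3000/-234 = 12.82.
p = 13 reproduces all three channels after rounding.

13%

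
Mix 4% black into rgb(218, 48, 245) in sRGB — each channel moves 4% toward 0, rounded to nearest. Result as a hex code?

#D12EEB

A 4% shade moves each channel 4% toward 0:
  R: 218 − 8.72 = 209.28 → 209
  G: 48 + 0.04×(0−48) = 48 − 1.92 = 46.08 → 46
  B: 245 + 0.04×(0−245) = 245 − 9.8 = 235.2 → 235
rgb(209, 46, 235) = #D12EEB.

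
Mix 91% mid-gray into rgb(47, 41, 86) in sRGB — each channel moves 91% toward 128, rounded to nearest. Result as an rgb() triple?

Per channel, c → c + 0.91(128 − c):
  R: 47 + 0.91×(128−47) = 47 + 73.71 = 120.71 → 121
  G: 41 + 0.91×(128−41) = 41 + 79.17 = 120.17 → 120
  B: 86 + 38.22 = 124.22 → 124

rgb(121, 120, 124)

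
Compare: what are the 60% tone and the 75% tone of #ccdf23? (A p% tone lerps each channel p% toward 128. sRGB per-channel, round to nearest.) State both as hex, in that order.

#9ea65b, #939869

#ccdf23 is rgb(204, 223, 35).
60% tone:
  R: 204 − 45.6 = 158.4 → 158
  G: 223 − 57 = 166 → 166
  B: 35 + 0.6×(128−35) = 35 + 55.8 = 90.8 → 91
  → #9ea65b
75% tone:
  R: 204 + 0.75×(128−204) = 204 − 57 = 147 → 147
  G: 223 + 0.75×(128−223) = 223 − 71.25 = 151.75 → 152
  B: 35 + 0.75×(128−35) = 35 + 69.75 = 104.75 → 105
  → #939869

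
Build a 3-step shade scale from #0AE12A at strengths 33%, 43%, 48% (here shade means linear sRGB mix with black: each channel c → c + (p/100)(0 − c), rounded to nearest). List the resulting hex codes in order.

#07971C, #068018, #057516

#0AE12A is rgb(10, 225, 42).
33%: (10 − 3.3 = 6.7→7, 225 − 74.25 = 150.75→151, 42 − 13.86 = 28.14→28) → #07971C
43%: (10 − 4.3 = 5.7→6, 225 − 96.75 = 128.25→128, 42 − 18.06 = 23.94→24) → #068018
48%: (10 − 4.8 = 5.2→5, 225 − 108 = 117→117, 42 − 20.16 = 21.84→22) → #057516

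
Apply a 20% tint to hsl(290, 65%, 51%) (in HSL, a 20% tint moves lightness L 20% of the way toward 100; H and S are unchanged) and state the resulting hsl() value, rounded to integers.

hsl(290, 65%, 61%)

L moves 20% from 51 toward 100: 51 + 9.8 = 60.8 → 61.
H and S are unchanged.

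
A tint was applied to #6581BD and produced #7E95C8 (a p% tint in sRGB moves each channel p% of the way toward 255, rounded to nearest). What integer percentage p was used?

#6581BD is rgb(101, 129, 189); #7E95C8 is rgb(126, 149, 200).
On the R channel (widest range): 126 ≈ 101 + (p/100)(255 − 101), so p ≈ 100×(126 − 101)/(255 − 101) = 2500/154 = 16.23.
p = 16 reproduces all three channels after rounding.

16%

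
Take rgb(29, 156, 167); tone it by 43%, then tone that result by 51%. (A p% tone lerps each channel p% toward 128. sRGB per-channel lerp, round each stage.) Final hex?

#65888b

Per channel, c → c + 0.43(128 − c):
  R: 29 + 0.43×(128−29) = 29 + 42.57 = 71.57 → 72
  G: 156 − 12.04 = 143.96 → 144
  B: 167 − 16.77 = 150.23 → 150
After the tone: rgb(72, 144, 150) = #489096.
Lerp each channel 51% toward 128:
  R: 72 + 0.51×(128−72) = 72 + 28.56 = 100.56 → 101
  G: 144 + 0.51×(128−144) = 144 − 8.16 = 135.84 → 136
  B: 150 + 0.51×(128−150) = 150 − 11.22 = 138.78 → 139
rgb(101, 136, 139) = #65888b.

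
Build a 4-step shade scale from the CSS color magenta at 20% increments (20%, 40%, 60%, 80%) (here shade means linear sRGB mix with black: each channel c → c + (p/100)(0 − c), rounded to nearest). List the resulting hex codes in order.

#cc00cc, #990099, #660066, #330033

CSS magenta is rgb(255, 0, 255).
20%: (255 − 51 = 204→204, 0→0, 255 − 51 = 204→204) → #cc00cc
40%: (255 − 102 = 153→153, 0→0, 255 − 102 = 153→153) → #990099
60%: (255 − 153 = 102→102, 0→0, 255 − 153 = 102→102) → #660066
80%: (255 − 204 = 51→51, 0→0, 255 − 204 = 51→51) → #330033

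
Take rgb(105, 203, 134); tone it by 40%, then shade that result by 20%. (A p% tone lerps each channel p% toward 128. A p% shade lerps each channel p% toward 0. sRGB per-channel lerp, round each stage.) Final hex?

Per channel, c → c + 0.4(128 − c):
  R: 105 + 9.2 = 114.2 → 114
  G: 203 + 0.4×(128−203) = 203 − 30 = 173 → 173
  B: 134 − 2.4 = 131.6 → 132
After the tone: rgb(114, 173, 132) = #72ad84.
Per channel, c → c + 0.2(0 − c):
  R: 114 + 0.2×(0−114) = 114 − 22.8 = 91.2 → 91
  G: 173 + 0.2×(0−173) = 173 − 34.6 = 138.4 → 138
  B: 132 + 0.2×(0−132) = 132 − 26.4 = 105.6 → 106
rgb(91, 138, 106) = #5b8a6a.

#5b8a6a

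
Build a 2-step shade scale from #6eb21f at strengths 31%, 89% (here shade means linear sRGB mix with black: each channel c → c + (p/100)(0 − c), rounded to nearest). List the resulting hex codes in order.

#4c7b15, #0c1403

#6eb21f is rgb(110, 178, 31).
31%: (110 − 34.1 = 75.9→76, 178 − 55.18 = 122.82→123, 31 − 9.61 = 21.39→21) → #4c7b15
89%: (110 − 97.9 = 12.1→12, 178 − 158.42 = 19.58→20, 31 − 27.59 = 3.41→3) → #0c1403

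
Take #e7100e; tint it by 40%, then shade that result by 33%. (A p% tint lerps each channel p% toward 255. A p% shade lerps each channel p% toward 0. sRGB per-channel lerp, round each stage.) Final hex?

#a14b4a

#e7100e is rgb(231, 16, 14).
Per channel, c → c + 0.4(255 − c):
  R: 231 + 0.4×(255−231) = 231 + 9.6 = 240.6 → 241
  G: 16 + 0.4×(255−16) = 16 + 95.6 = 111.6 → 112
  B: 14 + 96.4 = 110.4 → 110
After the tint: rgb(241, 112, 110) = #f1706e.
Lerp each channel 33% toward 0:
  R: 241 + 0.33×(0−241) = 241 − 79.53 = 161.47 → 161
  G: 112 − 36.96 = 75.04 → 75
  B: 110 + 0.33×(0−110) = 110 − 36.3 = 73.7 → 74
rgb(161, 75, 74) = #a14b4a.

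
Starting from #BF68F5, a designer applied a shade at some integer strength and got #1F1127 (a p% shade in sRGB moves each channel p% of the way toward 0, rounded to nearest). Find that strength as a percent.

#BF68F5 is rgb(191, 104, 245); #1F1127 is rgb(31, 17, 39).
On the B channel (widest range): 39 ≈ 245 + (p/100)(0 − 245), so p ≈ 100×(39 − 245)/(0 − 245) = -20600/-245 = 84.08.
p = 84 reproduces all three channels after rounding.

84%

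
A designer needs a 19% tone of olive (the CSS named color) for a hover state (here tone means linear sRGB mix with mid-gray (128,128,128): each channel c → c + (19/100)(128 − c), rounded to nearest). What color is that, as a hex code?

CSS olive is rgb(128, 128, 0).
Lerp each channel 19% toward 128:
  R: 128 + 0 = 128 → 128
  G: 128 + 0.19×(128−128) = 128 + 0 = 128 → 128
  B: 0 + 0.19×(128−0) = 0 + 24.32 = 24.32 → 24
rgb(128, 128, 24) = #808018.

#808018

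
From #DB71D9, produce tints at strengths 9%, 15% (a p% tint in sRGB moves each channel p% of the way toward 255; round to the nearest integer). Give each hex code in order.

#DE7EDC, #E086DF

#DB71D9 is rgb(219, 113, 217).
9%: (219 + 3.24 = 222.24→222, 113 + 12.78 = 125.78→126, 217 + 3.42 = 220.42→220) → #DE7EDC
15%: (219 + 5.4 = 224.4→224, 113 + 21.3 = 134.3→134, 217 + 5.7 = 222.7→223) → #E086DF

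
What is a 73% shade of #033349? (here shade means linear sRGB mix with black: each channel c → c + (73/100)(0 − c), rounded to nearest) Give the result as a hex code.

#010e14

#033349 is rgb(3, 51, 73).
A 73% shade moves each channel 73% toward 0:
  R: 3 − 2.19 = 0.81 → 1
  G: 51 + 0.73×(0−51) = 51 − 37.23 = 13.77 → 14
  B: 73 + 0.73×(0−73) = 73 − 53.29 = 19.71 → 20
rgb(1, 14, 20) = #010e14.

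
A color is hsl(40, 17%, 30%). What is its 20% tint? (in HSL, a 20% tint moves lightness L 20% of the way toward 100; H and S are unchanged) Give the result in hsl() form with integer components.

L moves 20% from 30 toward 100: 30 + 14 = 44 → 44.
H and S are unchanged.

hsl(40, 17%, 44%)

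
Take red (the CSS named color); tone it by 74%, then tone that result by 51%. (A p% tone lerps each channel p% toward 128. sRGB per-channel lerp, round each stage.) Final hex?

CSS red is rgb(255, 0, 0).
A 74% tone moves each channel 74% toward 128:
  R: 255 + 0.74×(128−255) = 255 − 93.98 = 161.02 → 161
  G: 0 + 0.74×(128−0) = 0 + 94.72 = 94.72 → 95
  B: 0 + 94.72 = 94.72 → 95
After the tone: rgb(161, 95, 95) = #a15f5f.
Lerp each channel 51% toward 128:
  R: 161 − 16.83 = 144.17 → 144
  G: 95 + 16.83 = 111.83 → 112
  B: 95 + 0.51×(128−95) = 95 + 16.83 = 111.83 → 112
rgb(144, 112, 112) = #907070.

#907070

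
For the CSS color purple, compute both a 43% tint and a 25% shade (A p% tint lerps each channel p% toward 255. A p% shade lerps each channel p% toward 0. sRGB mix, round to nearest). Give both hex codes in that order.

CSS purple is rgb(128, 0, 128).
43% tint:
  R: 128 + 54.61 = 182.61 → 183
  G: 0 + 109.65 = 109.65 → 110
  B: 128 + 0.43×(255−128) = 128 + 54.61 = 182.61 → 183
  → #b76eb7
25% shade:
  R: 128 − 32 = 96 → 96
  G: 0 + 0 = 0 → 0
  B: 128 + 0.25×(0−128) = 128 − 32 = 96 → 96
  → #600060

#b76eb7, #600060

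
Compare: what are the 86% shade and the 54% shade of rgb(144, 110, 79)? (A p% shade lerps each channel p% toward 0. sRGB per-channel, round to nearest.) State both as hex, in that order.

86% shade:
  R: 144 + 0.86×(0−144) = 144 − 123.84 = 20.16 → 20
  G: 110 − 94.6 = 15.4 → 15
  B: 79 + 0.86×(0−79) = 79 − 67.94 = 11.06 → 11
  → #140F0B
54% shade:
  R: 144 − 77.76 = 66.24 → 66
  G: 110 + 0.54×(0−110) = 110 − 59.4 = 50.6 → 51
  B: 79 + 0.54×(0−79) = 79 − 42.66 = 36.34 → 36
  → #423324

#140F0B, #423324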